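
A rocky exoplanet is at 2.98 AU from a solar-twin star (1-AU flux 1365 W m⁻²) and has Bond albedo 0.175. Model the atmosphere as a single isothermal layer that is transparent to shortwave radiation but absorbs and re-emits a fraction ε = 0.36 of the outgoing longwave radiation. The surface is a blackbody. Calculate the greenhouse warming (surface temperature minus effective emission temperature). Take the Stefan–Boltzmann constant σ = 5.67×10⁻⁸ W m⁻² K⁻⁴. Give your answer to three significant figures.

7.82 kelvin

Irradiance scales as 1/d², so S = 1365 W m⁻² × (1/2.98)² = 153.7 W m⁻².
Effective emission temperature (TOA balance): σT_e⁴ = S(1−α)/4 = 31.70 W m⁻² → T_e = 153.8 K.
For a single slab of emissivity ε, T_s⁴ = 2T_e⁴/(2−ε); thus T_s = 153.8·(1.22)^(1/4) = 161.6 K.
The atmosphere warms the surface by 7.821 K.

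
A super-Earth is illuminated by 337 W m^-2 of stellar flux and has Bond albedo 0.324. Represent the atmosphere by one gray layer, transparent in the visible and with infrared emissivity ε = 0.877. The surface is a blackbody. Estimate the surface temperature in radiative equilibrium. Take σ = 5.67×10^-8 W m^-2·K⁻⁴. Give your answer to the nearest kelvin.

Effective emission temperature (TOA balance): σT_e⁴ = S(1−α)/4 = 56.95 W m^-2 → T_e = 178.0 K.
Surface balance with a leaky layer gives σT_s⁴ = σT_e⁴·2/(2−ε), so T_s = T_e·[2/(2−0.877)]^(1/4) = 205.7 K.

206 kelvin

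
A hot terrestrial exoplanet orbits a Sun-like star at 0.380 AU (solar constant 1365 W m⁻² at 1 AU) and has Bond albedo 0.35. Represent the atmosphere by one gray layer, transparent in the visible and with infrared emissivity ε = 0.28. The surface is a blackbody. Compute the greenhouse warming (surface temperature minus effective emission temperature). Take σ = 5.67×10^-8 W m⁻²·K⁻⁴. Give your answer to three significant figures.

Flux at the orbit: S = 1365/(0.380)² = 9453 W m⁻².
The planet radiates to space at T_e = [S(1−α)/(4σ)]^(1/4) = 405.7 K.
The surface balance (absorbed SW + ε·downward IR = σT_s⁴) with T_a⁴ = T_s⁴/2 reduces to T_s = T_e·[2/(2−ε)]^¼ = 421.3 K.
T_s − T_e = 421.3 − 405.7 = 15.59 K.

15.6 kelvin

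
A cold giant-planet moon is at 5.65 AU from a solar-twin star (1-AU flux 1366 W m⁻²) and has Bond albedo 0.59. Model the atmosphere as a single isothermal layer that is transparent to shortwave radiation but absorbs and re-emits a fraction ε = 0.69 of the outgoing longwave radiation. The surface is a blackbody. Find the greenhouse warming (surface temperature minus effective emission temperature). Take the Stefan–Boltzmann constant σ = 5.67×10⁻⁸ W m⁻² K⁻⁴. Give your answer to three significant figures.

By the inverse-square law, S = 1366/5.65² = 42.79 W m⁻².
At the top of the atmosphere, σT_e⁴ = S(1−α)/4 = 4.386 W m⁻², giving T_e = 93.78 K.
Surface balance with a leaky layer gives σT_s⁴ = σT_e⁴·2/(2−ε), so T_s = T_e·[2/(2−0.69)]^(1/4) = 104.2 K.
Greenhouse warming: T_s − T_e = 10.46 K.

10.5 K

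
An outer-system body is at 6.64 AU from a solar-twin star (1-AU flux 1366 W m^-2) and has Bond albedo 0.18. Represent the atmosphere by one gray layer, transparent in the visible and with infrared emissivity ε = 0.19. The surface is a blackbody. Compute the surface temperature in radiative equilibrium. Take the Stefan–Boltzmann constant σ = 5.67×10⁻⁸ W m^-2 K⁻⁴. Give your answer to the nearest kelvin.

Flux at the orbit: S = 1366/(6.64)² = 30.98 W m^-2.
The planet radiates to space at T_e = [S(1−α)/(4σ)]^(1/4) = 102.9 K.
Surface balance with a leaky layer gives σT_s⁴ = σT_e⁴·2/(2−ε), so T_s = T_e·[2/(2−0.19)]^(1/4) = 105.5 K.

105 K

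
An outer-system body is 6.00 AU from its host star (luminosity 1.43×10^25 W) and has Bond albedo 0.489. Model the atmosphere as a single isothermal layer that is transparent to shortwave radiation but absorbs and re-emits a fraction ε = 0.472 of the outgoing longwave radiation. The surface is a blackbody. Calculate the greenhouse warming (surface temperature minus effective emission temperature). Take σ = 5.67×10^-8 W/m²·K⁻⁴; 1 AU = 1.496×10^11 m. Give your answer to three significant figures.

Orbital distance: d = 6.00 AU = 8.976×10^11 m.
S = L/(4πd²) = 1.412 W/m².
At the top of the atmosphere, σT_e⁴ = S(1−α)/4 = 0.1804 W/m², giving T_e = 42.24 K.
For a single slab of emissivity ε, T_s⁴ = 2T_e⁴/(2−ε); thus T_s = 42.24·(1.309)^(1/4) = 45.18 K.
T_s − T_e = 45.18 − 42.24 = 2.940 K.

2.94 K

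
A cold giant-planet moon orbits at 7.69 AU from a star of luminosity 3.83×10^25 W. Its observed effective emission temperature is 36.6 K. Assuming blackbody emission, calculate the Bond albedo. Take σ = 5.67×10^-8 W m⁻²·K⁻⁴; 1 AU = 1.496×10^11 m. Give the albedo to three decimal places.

Orbital distance: d = 7.69 AU = 1.150×10^12 m.
S = L/(4πd²) = 2.303 W m⁻².
Energy balance: S(1−α)/4 = σT⁴, so 1−α = 4σT⁴/S.
σT⁴ = 0.1017 W m⁻², so 4σT⁴ = 0.4070 W m⁻².
Hence α = 1 − 0.4070/2.303 = 0.8233.

0.823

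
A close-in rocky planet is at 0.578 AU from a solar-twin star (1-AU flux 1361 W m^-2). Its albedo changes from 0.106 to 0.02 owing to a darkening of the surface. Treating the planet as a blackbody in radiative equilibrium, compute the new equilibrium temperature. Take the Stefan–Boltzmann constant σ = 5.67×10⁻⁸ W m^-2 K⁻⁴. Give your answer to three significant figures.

364 K

Irradiance scales as 1/d², so S = 1361 W m^-2 × (1/0.578)² = 4074 W m^-2.
T₂ = [S(1−α₂)/(4σ)]^(1/4) = [4074·0.98/(4σ)]^(1/4) = 364.2 K.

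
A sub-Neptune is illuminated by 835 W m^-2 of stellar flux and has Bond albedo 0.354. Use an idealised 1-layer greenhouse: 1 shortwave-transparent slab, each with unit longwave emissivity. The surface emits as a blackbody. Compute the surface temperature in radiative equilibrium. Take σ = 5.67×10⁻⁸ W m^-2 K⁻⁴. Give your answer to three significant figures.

The effective emission temperature is T_e = [S(1−α)/(4σ)]^¼ = 220.8 K.
With N = 1 opaque layers, T_s = (N+1)^(1/4)·T_e = 2^(1/4)·220.8 = 262.6 K.

263 K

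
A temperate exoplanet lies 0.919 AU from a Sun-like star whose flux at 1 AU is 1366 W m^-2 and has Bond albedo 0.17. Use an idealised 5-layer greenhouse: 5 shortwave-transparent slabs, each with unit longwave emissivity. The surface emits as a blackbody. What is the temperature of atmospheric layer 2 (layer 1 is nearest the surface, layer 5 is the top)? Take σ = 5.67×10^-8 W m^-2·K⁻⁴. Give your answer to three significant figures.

392 K

Flux at the orbit: S = 1366/(0.919)² = 1617 W m^-2.
Top-of-atmosphere balance: σT_e⁴ = S(1−α)/4 = 335.6 W m^-2 → T_e = 277.4 K.
Each opaque layer satisfies 2T_j⁴ = T_{j−1}⁴ + T_{j+1}⁴, giving T_k⁴ = (N+1−k)T_e⁴.
With k = 2: T_2 = (5+1−2)^¼·277.4 K = 392.3 K.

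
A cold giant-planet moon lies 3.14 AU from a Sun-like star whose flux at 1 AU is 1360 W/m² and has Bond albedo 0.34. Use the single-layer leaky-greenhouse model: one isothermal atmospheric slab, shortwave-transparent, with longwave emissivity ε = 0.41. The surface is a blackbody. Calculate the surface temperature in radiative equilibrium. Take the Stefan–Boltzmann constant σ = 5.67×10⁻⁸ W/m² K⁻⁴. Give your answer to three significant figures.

Flux at the orbit: S = 1360/(3.14)² = 137.9 W/m².
Effective emission temperature (TOA balance): σT_e⁴ = S(1−α)/4 = 22.76 W/m² → T_e = 141.5 K.
For a single slab of emissivity ε, T_s⁴ = 2T_e⁴/(2−ε); thus T_s = 141.5·(1.258)^(1/4) = 149.9 K.

150 K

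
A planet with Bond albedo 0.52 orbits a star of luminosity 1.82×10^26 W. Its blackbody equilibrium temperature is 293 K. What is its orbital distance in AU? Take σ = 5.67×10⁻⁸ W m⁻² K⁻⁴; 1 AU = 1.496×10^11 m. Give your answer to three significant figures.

The flux needed for this T is 4σT⁴/(1−0.52) = 3482 W m⁻².
From L = 4πd²S, d = √(1.82×10^26/(4π·3482)) = 6.449×10^10 m = 0.4311 AU.

0.431 AU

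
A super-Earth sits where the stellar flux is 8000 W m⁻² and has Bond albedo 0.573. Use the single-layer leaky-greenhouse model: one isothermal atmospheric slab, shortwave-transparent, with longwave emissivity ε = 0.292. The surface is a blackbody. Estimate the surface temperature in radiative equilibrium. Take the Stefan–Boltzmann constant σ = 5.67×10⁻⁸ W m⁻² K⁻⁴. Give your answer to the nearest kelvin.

364 K

At the top of the atmosphere, σT_e⁴ = S(1−α)/4 = 854.0 W m⁻², giving T_e = 350.3 K.
The surface balance (absorbed SW + ε·downward IR = σT_s⁴) with T_a⁴ = T_s⁴/2 reduces to T_s = T_e·[2/(2−ε)]^¼ = 364.4 K.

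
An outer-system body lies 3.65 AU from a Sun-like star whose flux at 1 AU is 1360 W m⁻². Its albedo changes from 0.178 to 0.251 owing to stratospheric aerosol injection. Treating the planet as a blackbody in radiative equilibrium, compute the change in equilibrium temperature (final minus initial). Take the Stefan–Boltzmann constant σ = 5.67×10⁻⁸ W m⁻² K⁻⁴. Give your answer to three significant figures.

-3.19 K

By the inverse-square law, S = 1360/3.65² = 102.1 W m⁻².
Initial: T₁ = [S(1−0.178)/(4σ)]^(1/4) = 138.7 K.
After:  T₂ = [102.1·0.749/(4σ)]^(1/4) = 135.5 K.
ΔT = T₂ − T₁ = -3.187 K.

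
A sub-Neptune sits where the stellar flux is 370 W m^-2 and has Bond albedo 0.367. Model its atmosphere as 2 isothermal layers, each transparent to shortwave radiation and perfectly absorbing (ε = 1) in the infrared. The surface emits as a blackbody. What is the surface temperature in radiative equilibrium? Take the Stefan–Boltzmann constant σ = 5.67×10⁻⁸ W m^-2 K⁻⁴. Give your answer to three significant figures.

236 K

Top-of-atmosphere balance: σT_e⁴ = S(1−α)/4 = 58.55 W m^-2 → T_e = 179.3 K.
For an N-layer opaque stack, T_s⁴ = (N+1)T_e⁴, hence T_s = (3)^(1/4)×179.3 K = 235.9 K.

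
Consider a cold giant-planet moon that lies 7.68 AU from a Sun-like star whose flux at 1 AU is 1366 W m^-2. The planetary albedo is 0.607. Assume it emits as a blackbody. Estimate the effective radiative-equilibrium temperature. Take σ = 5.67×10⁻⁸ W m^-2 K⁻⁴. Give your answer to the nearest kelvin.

Flux at the orbit: S = 1366/(7.68)² = 23.16 W m^-2.
Absorbed flux (global mean): S(1−α)/4 = 23.16·0.393/4 = 2.275 W m^-2.
Set σT⁴ = 2.275 → T = (2.275/σ)^(1/4) = 79.59 K.

80 K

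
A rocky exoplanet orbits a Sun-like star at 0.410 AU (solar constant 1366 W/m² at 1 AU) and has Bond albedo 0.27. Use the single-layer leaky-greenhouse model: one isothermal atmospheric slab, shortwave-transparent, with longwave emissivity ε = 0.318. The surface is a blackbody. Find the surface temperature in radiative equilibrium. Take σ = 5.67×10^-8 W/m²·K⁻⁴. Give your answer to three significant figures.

420 K

By the inverse-square law, S = 1366/0.410² = 8126 W/m².
Effective emission temperature (TOA balance): σT_e⁴ = S(1−α)/4 = 1483 W/m² → T_e = 402.2 K.
Surface balance with a leaky layer gives σT_s⁴ = σT_e⁴·2/(2−ε), so T_s = T_e·[2/(2−0.318)]^(1/4) = 419.9 K.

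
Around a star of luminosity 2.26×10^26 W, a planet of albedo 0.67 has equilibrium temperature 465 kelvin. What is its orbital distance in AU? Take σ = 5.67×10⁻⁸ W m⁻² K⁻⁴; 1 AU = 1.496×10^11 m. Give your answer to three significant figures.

0.158 AU

Energy balance gives S = 4σT⁴/(1−α) = 32130 W m⁻².
S = L/(4πd²) → d = √(L/4πS) = √(2.26×10^26/(4π·32130)) = 2.366×10^10 m = 0.1581 AU.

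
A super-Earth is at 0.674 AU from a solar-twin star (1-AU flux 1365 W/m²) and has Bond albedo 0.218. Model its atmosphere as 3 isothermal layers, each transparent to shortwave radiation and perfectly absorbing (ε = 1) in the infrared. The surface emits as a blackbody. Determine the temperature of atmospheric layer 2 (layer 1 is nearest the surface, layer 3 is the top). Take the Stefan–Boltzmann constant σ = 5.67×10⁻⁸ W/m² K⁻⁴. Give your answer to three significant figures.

379 kelvin

By the inverse-square law, S = 1365/0.674² = 3005 W/m².
OLR = S(1−α)/4 = 587.4 W/m²; the top layer radiates at T_e = 319.0 K.
The net upward flux σT_e⁴ is constant between every pair of levels, so T_k⁴ = (N+1−k)T_e⁴.
T_2 = (2)^(1/4)·319.0 = 379.4 K.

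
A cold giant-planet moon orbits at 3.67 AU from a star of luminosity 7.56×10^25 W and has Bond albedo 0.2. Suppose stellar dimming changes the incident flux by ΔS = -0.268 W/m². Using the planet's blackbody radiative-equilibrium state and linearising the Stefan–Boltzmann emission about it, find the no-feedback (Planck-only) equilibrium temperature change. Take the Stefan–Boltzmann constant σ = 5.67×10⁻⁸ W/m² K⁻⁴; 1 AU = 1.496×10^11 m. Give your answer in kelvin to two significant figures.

d = 3.67 × 1.496×10^11 m = 5.490×10^11 m.
S = L/(4πd²) = 19.96 W/m².
Reference equilibrium: T_e = [S(1−α)/(4σ)]^(1/4) = 91.60 K.
TOA radiative forcing: ΔF = (1−α)ΔS/4 = 0.8·(-0.268)/4 = -0.05360 W/m².
The Planck feedback parameter is 4σT_e³ = 0.1743 W/m²/K.
Hence the no-feedback warming is ΔF/(4σT_e³) = -0.308 K.

-0.31 K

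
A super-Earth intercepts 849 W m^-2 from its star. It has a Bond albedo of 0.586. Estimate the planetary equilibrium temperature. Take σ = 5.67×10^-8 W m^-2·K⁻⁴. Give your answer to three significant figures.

Averaging over the sphere, the absorbed flux is S(1−α)/4 = 87.87 W m^-2.
In equilibrium σT⁴ equals this, so T = 198.4 K.

198 K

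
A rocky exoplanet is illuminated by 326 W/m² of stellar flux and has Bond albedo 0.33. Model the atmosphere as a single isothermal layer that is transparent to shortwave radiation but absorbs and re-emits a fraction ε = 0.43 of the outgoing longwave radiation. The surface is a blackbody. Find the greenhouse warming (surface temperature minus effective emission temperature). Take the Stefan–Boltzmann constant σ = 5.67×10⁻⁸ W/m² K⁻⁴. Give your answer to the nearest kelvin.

11 kelvin

Effective emission temperature (TOA balance): σT_e⁴ = S(1−α)/4 = 54.60 W/m² → T_e = 176.2 K.
The surface balance (absorbed SW + ε·downward IR = σT_s⁴) with T_a⁴ = T_s⁴/2 reduces to T_s = T_e·[2/(2−ε)]^¼ = 187.2 K.
The atmosphere warms the surface by 10.99 K.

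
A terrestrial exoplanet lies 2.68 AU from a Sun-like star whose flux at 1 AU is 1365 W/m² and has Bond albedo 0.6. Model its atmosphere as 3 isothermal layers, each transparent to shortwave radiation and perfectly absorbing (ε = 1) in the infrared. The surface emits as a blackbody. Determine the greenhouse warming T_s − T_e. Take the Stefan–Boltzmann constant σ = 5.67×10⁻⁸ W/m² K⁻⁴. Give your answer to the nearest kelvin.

Flux at the orbit: S = 1365/(2.68)² = 190.0 W/m².
The effective emission temperature is T_e = [S(1−α)/(4σ)]^¼ = 135.3 K.
Surface: T_s = (4)^¼·T_e = 191.4 K.
Warming: T_s − T_e = 56.05 K.

56 kelvin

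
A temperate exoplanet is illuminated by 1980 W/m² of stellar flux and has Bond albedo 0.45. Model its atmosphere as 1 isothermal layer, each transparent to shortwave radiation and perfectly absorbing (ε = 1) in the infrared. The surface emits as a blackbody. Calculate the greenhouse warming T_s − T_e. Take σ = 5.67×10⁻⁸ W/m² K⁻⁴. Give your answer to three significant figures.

The effective emission temperature is T_e = [S(1−α)/(4σ)]^¼ = 263.2 K.
T_s = (N+1)^(1/4)·T_e = 313.0 K.
Warming: T_s − T_e = 49.81 K.

49.8 K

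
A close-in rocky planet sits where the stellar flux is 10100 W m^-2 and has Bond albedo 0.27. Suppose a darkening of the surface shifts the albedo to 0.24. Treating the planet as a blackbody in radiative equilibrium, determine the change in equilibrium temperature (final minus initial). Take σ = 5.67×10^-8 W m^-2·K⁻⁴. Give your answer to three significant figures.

With α = 0.27, T₁ = 424.6 K.
Final:   T₂ = [S(1−0.24)/(4σ)]^(1/4) = 428.9 K.
Change: 428.9 − 424.6 = 4.297 K.

4.30 K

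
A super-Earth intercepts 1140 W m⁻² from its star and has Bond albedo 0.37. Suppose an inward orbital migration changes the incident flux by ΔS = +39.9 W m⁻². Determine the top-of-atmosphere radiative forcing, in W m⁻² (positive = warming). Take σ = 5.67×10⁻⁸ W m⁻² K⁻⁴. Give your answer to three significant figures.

Only a fraction (1−α) is absorbed and it's spread over 4πR², so ΔF = (1−α)ΔS/4 = 6.284 W m⁻².

6.28 W m⁻²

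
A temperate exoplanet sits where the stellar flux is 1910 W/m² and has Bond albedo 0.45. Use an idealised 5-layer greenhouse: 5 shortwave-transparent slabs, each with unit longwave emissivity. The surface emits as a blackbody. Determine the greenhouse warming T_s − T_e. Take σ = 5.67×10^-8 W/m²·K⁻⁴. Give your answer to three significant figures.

OLR = S(1−α)/4 = 262.6 W/m²; the top layer radiates at T_e = 260.9 K.
Surface: T_s = (6)^¼·T_e = 408.3 K.
So the greenhouse effect raises the surface by 408.3 − 260.9 = 147.4 K.

147 kelvin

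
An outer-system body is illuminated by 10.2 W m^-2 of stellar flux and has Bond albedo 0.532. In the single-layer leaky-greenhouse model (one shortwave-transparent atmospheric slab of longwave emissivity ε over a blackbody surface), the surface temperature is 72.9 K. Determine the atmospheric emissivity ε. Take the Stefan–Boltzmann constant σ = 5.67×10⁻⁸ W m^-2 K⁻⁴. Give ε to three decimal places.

0.510

First, T_e = [10.20·(1−0.532)/(4σ)]^(1/4) = 67.73 K.
T_s⁴ = T_e⁴·2/(2−ε) → ε = 2 − 2(T_e/T_s)⁴ = 2 − 2·(67.73/72.9)⁴ = 0.5095.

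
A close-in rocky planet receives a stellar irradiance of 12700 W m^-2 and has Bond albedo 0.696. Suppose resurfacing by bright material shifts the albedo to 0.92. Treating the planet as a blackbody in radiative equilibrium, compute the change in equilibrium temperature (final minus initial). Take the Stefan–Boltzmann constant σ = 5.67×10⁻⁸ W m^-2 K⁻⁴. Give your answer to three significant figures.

-102 K

Initial: T₁ = [S(1−0.696)/(4σ)]^(1/4) = 361.2 K.
Final:   T₂ = [S(1−0.92)/(4σ)]^(1/4) = 258.7 K.
ΔT = T₂ − T₁ = -102.5 K.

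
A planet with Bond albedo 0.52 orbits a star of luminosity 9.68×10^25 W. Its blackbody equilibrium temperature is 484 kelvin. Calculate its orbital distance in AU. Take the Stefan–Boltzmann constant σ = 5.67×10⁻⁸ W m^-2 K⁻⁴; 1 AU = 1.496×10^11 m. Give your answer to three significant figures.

The flux needed for this T is 4σT⁴/(1−0.52) = 25930 W m^-2.
From L = 4πd²S, d = √(9.68×10^25/(4π·25930)) = 1.724×10^10 m = 0.1152 AU.

0.115 AU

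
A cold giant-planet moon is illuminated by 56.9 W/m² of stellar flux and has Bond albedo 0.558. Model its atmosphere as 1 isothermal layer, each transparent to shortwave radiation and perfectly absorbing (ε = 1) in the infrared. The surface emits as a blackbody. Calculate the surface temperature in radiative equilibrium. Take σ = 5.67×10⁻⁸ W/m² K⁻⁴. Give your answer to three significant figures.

122 K

The effective emission temperature is T_e = [S(1−α)/(4σ)]^¼ = 102.6 K.
For an N-layer opaque stack, T_s⁴ = (N+1)T_e⁴, hence T_s = (2)^(1/4)×102.6 K = 122.0 K.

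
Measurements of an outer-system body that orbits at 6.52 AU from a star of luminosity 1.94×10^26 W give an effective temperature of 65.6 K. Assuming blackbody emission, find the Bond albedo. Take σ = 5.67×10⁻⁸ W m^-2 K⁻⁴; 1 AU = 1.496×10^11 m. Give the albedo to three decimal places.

d = 6.52 × 1.496×10^11 m = 9.754×10^11 m.
Spreading L over a sphere of radius d: S = 1.94×10^26/(4π·9.75×10^11²) = 16.23 W m^-2.
Energy balance: S(1−α)/4 = σT⁴, so 1−α = 4σT⁴/S.
σT⁴ = 1.050 W m^-2, so 4σT⁴ = 4.200 W m^-2.
Hence α = 1 − 4.200/16.23 = 0.7412.

0.741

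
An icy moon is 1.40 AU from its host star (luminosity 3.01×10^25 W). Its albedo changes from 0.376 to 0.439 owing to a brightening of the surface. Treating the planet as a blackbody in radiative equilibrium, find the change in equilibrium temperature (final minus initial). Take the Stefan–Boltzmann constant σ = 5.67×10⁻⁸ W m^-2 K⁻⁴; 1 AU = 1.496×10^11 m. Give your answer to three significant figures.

-2.91 K

d = 1.40 × 1.496×10^11 m = 2.094×10^11 m.
Spreading L over a sphere of radius d: S = 3.01×10^25/(4π·2.09×10^11²) = 54.61 W m^-2.
Before: T₁ = [54.61·0.624/(4σ)]^(1/4) = 110.7 K.
With α = 0.439, T₂ = 107.8 K.
ΔT = T₂ − T₁ = -2.907 K.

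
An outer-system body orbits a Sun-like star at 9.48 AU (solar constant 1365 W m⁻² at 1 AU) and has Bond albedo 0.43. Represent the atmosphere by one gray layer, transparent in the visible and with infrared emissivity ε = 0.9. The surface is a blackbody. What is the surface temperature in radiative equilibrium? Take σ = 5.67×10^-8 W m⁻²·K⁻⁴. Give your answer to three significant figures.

91.3 K

Irradiance scales as 1/d², so S = 1365 W m⁻² × (1/9.48)² = 15.19 W m⁻².
Effective emission temperature (TOA balance): σT_e⁴ = S(1−α)/4 = 2.164 W m⁻² → T_e = 78.60 K.
Surface balance with a leaky layer gives σT_s⁴ = σT_e⁴·2/(2−ε), so T_s = T_e·[2/(2−0.9)]^(1/4) = 91.27 K.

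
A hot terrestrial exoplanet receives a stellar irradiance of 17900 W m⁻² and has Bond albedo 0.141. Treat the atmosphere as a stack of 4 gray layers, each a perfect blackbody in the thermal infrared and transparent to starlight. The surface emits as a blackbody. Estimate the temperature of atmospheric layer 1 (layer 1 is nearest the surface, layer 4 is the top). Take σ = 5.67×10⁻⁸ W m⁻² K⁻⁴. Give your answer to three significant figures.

Top-of-atmosphere balance: σT_e⁴ = S(1−α)/4 = 3844 W m⁻² → T_e = 510.3 K.
Each opaque layer satisfies 2T_j⁴ = T_{j−1}⁴ + T_{j+1}⁴, giving T_k⁴ = (N+1−k)T_e⁴.
T_1 = (4)^(1/4)·510.3 = 721.6 K.

722 K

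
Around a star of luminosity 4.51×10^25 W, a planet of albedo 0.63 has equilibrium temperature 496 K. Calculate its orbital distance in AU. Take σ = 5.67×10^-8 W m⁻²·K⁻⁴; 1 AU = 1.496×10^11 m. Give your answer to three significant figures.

0.0657 AU

Energy balance gives S = 4σT⁴/(1−α) = 37100 W m⁻².
S = L/(4πd²) → d = √(L/4πS) = √(4.51×10^25/(4π·37100)) = 9.836×10^9 m = 0.06575 AU.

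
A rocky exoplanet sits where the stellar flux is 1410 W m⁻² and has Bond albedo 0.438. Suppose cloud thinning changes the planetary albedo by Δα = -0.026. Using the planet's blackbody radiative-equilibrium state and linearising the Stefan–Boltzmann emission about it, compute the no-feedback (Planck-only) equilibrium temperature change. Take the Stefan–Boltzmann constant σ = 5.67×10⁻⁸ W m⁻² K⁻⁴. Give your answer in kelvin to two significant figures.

Reference equilibrium: T_e = [S(1−α)/(4σ)]^(1/4) = 243.1 K.
TOA radiative forcing: ΔF = −S·Δα/4 = −1410·(-0.026)/4 = 9.165 W m⁻².
Linearising σT⁴ gives d(σT⁴)/dT = 4σT_e³ = 3.259 W m⁻² per K.
So ΔT₀ = 9.165/3.259 = 2.81 K.

2.8 kelvin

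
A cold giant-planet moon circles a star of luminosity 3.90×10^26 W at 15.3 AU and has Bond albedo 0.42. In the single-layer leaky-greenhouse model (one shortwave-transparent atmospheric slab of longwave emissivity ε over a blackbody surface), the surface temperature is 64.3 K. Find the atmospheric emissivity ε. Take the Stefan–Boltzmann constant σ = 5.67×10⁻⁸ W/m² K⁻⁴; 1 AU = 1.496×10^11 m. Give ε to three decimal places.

d = 15.3 × 1.496×10^11 m = 2.289×10^12 m.
Spreading L over a sphere of radius d: S = 3.90×10^26/(4π·2.29×10^12²) = 5.924 W/m².
TOA balance gives T_e = 62.39 K.
T_s⁴ = T_e⁴·2/(2−ε) → ε = 2 − 2(T_e/T_s)⁴ = 2 − 2·(62.39/64.3)⁴ = 0.2275.

0.228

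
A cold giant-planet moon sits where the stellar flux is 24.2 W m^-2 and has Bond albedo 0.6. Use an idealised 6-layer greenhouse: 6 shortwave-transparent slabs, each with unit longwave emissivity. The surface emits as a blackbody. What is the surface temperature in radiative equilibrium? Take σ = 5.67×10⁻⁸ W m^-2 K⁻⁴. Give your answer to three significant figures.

131 kelvin

OLR = S(1−α)/4 = 2.420 W m^-2; the top layer radiates at T_e = 80.83 K.
With N = 6 opaque layers, T_s = (N+1)^(1/4)·T_e = 7^(1/4)·80.83 = 131.5 K.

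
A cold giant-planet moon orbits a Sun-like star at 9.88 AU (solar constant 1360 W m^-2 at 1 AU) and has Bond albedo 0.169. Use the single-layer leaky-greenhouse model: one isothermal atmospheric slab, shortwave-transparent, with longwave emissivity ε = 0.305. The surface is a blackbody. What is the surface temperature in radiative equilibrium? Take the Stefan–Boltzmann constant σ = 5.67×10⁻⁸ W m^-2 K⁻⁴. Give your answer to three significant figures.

Irradiance scales as 1/d², so S = 1360 W m^-2 × (1/9.88)² = 13.93 W m^-2.
The planet radiates to space at T_e = [S(1−α)/(4σ)]^(1/4) = 84.53 K.
Surface balance with a leaky layer gives σT_s⁴ = σT_e⁴·2/(2−ε), so T_s = T_e·[2/(2−0.305)]^(1/4) = 88.10 K.

88.1 K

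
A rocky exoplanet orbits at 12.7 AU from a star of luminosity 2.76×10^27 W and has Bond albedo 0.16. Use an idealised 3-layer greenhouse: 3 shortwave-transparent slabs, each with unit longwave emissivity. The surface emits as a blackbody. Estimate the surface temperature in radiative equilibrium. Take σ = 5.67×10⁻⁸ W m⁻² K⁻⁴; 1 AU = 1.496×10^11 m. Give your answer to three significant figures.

Orbital distance: d = 12.7 AU = 1.900×10^12 m.
Spreading L over a sphere of radius d: S = 2.76×10^27/(4π·1.90×10^12²) = 60.85 W m⁻².
The effective emission temperature is T_e = [S(1−α)/(4σ)]^¼ = 122.5 K.
With N = 3 opaque layers, T_s = (N+1)^(1/4)·T_e = 4^(1/4)·122.5 = 173.3 K.

173 kelvin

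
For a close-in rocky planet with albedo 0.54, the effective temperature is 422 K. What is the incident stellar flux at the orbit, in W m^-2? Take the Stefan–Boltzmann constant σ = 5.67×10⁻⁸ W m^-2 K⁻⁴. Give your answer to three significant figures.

15600 W m^-2

From S(1−α)/4 = σT⁴: S = 4σT⁴/(1−α).
The emitted flux is σT⁴ = 1798 W m^-2.
So S = 4×1798/(1−0.54) = 15640 W m^-2.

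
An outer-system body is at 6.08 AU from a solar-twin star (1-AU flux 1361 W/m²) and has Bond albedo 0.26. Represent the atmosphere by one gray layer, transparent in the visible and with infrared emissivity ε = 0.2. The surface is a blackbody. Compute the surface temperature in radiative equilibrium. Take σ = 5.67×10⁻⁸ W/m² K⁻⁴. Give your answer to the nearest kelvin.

By the inverse-square law, S = 1361/6.08² = 36.82 W/m².
At the top of the atmosphere, σT_e⁴ = S(1−α)/4 = 6.811 W/m², giving T_e = 104.7 K.
Surface balance with a leaky layer gives σT_s⁴ = σT_e⁴·2/(2−ε), so T_s = T_e·[2/(2−0.2)]^(1/4) = 107.5 K.

107 K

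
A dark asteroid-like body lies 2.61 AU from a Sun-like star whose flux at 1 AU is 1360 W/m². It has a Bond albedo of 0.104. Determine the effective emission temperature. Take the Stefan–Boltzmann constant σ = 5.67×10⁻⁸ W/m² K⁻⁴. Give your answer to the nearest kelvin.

168 K

Flux at the orbit: S = 1360/(2.61)² = 199.6 W/m².
The planet absorbs (1−α)S over its disc πR² and re-emits over 4πR², so the mean absorbed flux is (1−0.104)·199.6/4 = 44.72 W/m².
In equilibrium σT⁴ equals this, so T = 167.6 K.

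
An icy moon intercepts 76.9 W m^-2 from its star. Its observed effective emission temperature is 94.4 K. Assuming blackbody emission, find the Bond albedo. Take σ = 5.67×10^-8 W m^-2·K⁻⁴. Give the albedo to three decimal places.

0.766

From σT⁴ = S(1−α)/4 we invert for α: 1−α = 4σT⁴/S.
σT⁴ = 4.503 W m^-2, so 4σT⁴ = 18.01 W m^-2.
Hence α = 1 − 18.01/76.90 = 0.7658.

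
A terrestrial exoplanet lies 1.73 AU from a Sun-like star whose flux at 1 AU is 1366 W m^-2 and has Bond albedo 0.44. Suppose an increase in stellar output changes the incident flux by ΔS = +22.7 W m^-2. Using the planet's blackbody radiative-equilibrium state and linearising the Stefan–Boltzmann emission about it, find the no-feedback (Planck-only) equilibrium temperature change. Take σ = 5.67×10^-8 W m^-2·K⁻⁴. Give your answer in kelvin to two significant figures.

Irradiance scales as 1/d², so S = 1366 W m^-2 × (1/1.73)² = 456.4 W m^-2.
The baseline emission temperature is T_e = 183.2 K.
Only a fraction (1−α) is absorbed and it's spread over 4πR², so ΔF = (1−α)ΔS/4 = 3.178 W m^-2.
Linearising σT⁴ gives d(σT⁴)/dT = 4σT_e³ = 1.395 W m^-2 per K.
So ΔT₀ = 3.178/1.395 = 2.28 K.

2.3 kelvin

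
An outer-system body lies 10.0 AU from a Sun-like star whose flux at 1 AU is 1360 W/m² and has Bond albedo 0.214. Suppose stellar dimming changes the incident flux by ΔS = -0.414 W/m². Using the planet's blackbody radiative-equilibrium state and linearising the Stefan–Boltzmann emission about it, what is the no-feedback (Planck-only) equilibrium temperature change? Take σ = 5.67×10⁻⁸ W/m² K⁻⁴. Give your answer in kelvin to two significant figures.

-0.63 K

Irradiance scales as 1/d², so S = 1360 W/m² × (1/10.0)² = 13.60 W/m².
The baseline emission temperature is T_e = 82.86 K.
TOA radiative forcing: ΔF = (1−α)ΔS/4 = 0.786·(-0.414)/4 = -0.08135 W/m².
The Planck feedback parameter is 4σT_e³ = 0.1290 W/m²/K.
Hence the no-feedback warming is ΔF/(4σT_e³) = -0.631 K.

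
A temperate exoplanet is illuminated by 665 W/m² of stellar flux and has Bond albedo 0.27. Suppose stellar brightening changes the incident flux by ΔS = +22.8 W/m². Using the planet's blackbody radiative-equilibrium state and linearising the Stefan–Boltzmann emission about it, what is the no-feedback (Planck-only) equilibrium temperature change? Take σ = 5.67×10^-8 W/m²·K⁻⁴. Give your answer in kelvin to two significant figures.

The baseline emission temperature is T_e = 215.1 K.
Only a fraction (1−α) is absorbed and it's spread over 4πR², so ΔF = (1−α)ΔS/4 = 4.161 W/m².
The Planck feedback parameter is 4σT_e³ = 2.257 W/m²/K.
Hence the no-feedback warming is ΔF/(4σT_e³) = 1.84 K.

1.8 kelvin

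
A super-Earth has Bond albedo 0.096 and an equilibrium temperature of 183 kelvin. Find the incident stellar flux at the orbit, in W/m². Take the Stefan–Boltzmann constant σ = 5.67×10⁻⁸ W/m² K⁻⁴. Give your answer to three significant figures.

From S(1−α)/4 = σT⁴: S = 4σT⁴/(1−α).
σT⁴ = 5.67×10⁻⁸·(183)⁴ = 63.59 W/m².
So S = 4×63.59/(1−0.096) = 281.4 W/m².

281 W/m²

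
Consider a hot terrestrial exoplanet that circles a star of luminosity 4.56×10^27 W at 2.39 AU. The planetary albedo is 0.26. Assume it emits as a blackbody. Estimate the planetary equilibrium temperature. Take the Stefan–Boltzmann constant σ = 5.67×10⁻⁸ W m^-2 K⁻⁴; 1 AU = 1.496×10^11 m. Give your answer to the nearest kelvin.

d = 2.39 × 1.496×10^11 m = 3.575×10^11 m.
Spreading L over a sphere of radius d: S = 4.56×10^27/(4π·3.58×10^11²) = 2839 W m^-2.
Averaging over the sphere, the absorbed flux is S(1−α)/4 = 525.1 W m^-2.
Balancing against σT⁴: T = (525.1/5.67×10⁻⁸)^(1/4) = 310.2 K.

310 K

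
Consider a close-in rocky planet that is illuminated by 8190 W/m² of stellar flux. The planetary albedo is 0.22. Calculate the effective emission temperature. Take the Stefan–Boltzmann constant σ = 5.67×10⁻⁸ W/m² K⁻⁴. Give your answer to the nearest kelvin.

410 K

Absorbed flux (global mean): S(1−α)/4 = 8190·0.78/4 = 1597 W/m².
Balancing against σT⁴: T = (1597/5.67×10⁻⁸)^(1/4) = 409.7 K.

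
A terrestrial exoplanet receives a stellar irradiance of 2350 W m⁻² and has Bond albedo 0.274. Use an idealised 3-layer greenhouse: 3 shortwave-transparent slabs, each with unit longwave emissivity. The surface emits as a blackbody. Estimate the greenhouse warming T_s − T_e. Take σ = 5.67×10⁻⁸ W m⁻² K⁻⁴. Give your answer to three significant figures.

122 K

Top-of-atmosphere balance: σT_e⁴ = S(1−α)/4 = 426.5 W m⁻² → T_e = 294.5 K.
Surface: T_s = (4)^¼·T_e = 416.5 K.
Warming: T_s − T_e = 122.0 K.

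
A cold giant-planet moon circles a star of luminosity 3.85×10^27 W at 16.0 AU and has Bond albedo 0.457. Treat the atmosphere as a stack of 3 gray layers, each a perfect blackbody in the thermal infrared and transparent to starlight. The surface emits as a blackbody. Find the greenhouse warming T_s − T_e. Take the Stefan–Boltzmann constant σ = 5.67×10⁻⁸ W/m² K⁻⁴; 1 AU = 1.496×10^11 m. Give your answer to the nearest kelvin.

44 K

d = 16.0 × 1.496×10^11 m = 2.394×10^12 m.
Flux at the orbit: S = L/(4πd²) = 3.85×10^27/(4π·(2.39×10^12)²) = 53.47 W/m².
The effective emission temperature is T_e = [S(1−α)/(4σ)]^¼ = 106.4 K.
Surface: T_s = (4)^¼·T_e = 150.4 K.
So the greenhouse effect raises the surface by 150.4 − 106.4 = 44.06 K.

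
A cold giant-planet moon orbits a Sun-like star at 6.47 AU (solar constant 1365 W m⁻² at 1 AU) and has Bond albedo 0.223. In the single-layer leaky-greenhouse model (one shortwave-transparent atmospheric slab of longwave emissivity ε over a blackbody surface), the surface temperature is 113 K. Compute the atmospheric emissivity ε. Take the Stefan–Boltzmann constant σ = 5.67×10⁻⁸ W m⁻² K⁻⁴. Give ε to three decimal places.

By the inverse-square law, S = 1365/6.47² = 32.61 W m⁻².
TOA balance gives T_e = 102.8 K.
Inverting T_s⁴ = 2T_e⁴/(2−ε): (T_e/T_s)⁴ = 0.6852, so ε = 2(1 − 0.6852) = 0.6297.

0.630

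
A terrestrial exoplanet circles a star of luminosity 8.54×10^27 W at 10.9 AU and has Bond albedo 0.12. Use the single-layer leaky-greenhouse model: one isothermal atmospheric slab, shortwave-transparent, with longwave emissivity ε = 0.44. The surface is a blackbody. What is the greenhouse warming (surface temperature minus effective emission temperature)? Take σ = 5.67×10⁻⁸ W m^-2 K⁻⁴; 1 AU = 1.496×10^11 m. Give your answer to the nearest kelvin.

11 K

d = 10.9 × 1.496×10^11 m = 1.631×10^12 m.
Flux at the orbit: S = L/(4πd²) = 8.54×10^27/(4π·(1.63×10^12)²) = 255.6 W m^-2.
Effective emission temperature (TOA balance): σT_e⁴ = S(1−α)/4 = 56.23 W m^-2 → T_e = 177.5 K.
Surface balance with a leaky layer gives σT_s⁴ = σT_e⁴·2/(2−ε), so T_s = T_e·[2/(2−0.44)]^(1/4) = 188.8 K.
T_s − T_e = 188.8 − 177.5 = 11.37 K.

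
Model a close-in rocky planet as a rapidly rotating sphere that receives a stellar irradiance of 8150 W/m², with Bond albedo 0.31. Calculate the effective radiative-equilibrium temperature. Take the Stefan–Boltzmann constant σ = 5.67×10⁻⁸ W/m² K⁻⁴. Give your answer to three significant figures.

Averaging over the sphere, the absorbed flux is S(1−α)/4 = 1406 W/m².
Set σT⁴ = 1406 → T = (1406/σ)^(1/4) = 396.8 K.

397 K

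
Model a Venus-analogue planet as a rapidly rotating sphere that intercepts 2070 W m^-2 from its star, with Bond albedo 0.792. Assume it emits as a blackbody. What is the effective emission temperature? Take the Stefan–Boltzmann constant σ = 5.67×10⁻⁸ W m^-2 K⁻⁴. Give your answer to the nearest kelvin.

209 K

Averaging over the sphere, the absorbed flux is S(1−α)/4 = 107.6 W m^-2.
Set σT⁴ = 107.6 → T = (107.6/σ)^(1/4) = 208.7 K.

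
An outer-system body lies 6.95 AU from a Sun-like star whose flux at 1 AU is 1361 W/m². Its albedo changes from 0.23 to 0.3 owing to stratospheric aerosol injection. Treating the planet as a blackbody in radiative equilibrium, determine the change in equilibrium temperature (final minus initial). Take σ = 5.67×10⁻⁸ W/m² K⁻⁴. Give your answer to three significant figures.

-2.33 K

By the inverse-square law, S = 1361/6.95² = 28.18 W/m².
With α = 0.23, T₁ = 98.90 K.
After:  T₂ = [28.18·0.7/(4σ)]^(1/4) = 96.57 K.
ΔT = T₂ − T₁ = -2.329 K.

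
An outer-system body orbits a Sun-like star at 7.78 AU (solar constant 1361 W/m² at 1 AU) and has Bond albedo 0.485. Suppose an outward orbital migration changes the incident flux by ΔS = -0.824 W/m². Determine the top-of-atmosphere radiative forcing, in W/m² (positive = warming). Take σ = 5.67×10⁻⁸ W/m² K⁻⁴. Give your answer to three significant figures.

-0.106 W/m²

Flux at the orbit: S = 1361/(7.78)² = 22.49 W/m².
Only a fraction (1−α) is absorbed and it's spread over 4πR², so ΔF = (1−α)ΔS/4 = -0.1061 W/m².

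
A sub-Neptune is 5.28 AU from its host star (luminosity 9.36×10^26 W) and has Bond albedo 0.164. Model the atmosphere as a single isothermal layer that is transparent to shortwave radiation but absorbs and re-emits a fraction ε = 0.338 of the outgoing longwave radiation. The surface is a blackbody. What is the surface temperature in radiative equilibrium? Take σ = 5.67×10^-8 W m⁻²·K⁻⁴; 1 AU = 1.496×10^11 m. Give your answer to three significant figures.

Orbital distance: d = 5.28 AU = 7.899×10^11 m.
Flux at the orbit: S = L/(4πd²) = 9.36×10^26/(4π·(7.90×10^11)²) = 119.4 W m⁻².
Effective emission temperature (TOA balance): σT_e⁴ = S(1−α)/4 = 24.95 W m⁻² → T_e = 144.8 K.
For a single slab of emissivity ε, T_s⁴ = 2T_e⁴/(2−ε); thus T_s = 144.8·(1.203)^(1/4) = 151.7 K.

152 K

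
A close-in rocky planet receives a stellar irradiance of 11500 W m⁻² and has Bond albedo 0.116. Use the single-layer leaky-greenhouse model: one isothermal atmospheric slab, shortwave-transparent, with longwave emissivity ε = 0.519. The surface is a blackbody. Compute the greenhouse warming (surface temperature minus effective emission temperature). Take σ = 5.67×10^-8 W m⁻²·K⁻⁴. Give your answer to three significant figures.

Effective emission temperature (TOA balance): σT_e⁴ = S(1−α)/4 = 2542 W m⁻² → T_e = 460.1 K.
For a single slab of emissivity ε, T_s⁴ = 2T_e⁴/(2−ε); thus T_s = 460.1·(1.35)^(1/4) = 496.0 K.
T_s − T_e = 496.0 − 460.1 = 35.89 K.

35.9 K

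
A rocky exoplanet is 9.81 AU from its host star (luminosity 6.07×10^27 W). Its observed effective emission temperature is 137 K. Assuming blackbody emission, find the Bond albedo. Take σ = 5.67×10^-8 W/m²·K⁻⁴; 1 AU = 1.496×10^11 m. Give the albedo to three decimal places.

d = 9.81 × 1.496×10^11 m = 1.468×10^12 m.
S = L/(4πd²) = 224.3 W/m².
Rearranging the radiative balance, α = 1 − 4σT⁴/S.
4σT⁴ = 4·5.67×10⁻⁸·(137)⁴ = 79.90 W/m².
1−α = 79.90/224.3 = 0.3562, so α = 0.6438.

0.644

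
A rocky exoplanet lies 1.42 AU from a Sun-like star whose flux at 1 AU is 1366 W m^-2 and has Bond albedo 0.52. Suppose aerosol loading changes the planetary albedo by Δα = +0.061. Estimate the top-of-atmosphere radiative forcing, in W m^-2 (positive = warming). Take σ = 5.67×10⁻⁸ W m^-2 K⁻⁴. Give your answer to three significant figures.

Irradiance scales as 1/d², so S = 1366 W m^-2 × (1/1.42)² = 677.4 W m^-2.
The change in absorbed flux is Δ[S(1−α)/4] = −SΔα/4 = -10.33 W m^-2.

-10.3 W m^-2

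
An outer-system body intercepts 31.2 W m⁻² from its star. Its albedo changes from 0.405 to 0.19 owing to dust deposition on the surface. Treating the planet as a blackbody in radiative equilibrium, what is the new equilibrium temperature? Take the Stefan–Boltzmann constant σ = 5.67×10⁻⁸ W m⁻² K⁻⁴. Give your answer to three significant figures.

103 kelvin

With the new albedo, S(1−α₂)/4 = 6.318 W m⁻², so T₂ = 102.7 K.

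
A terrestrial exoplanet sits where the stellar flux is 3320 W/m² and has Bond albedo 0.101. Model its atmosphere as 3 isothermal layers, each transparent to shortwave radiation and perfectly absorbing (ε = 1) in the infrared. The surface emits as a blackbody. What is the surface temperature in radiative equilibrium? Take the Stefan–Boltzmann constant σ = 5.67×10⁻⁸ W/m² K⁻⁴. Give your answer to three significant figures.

OLR = S(1−α)/4 = 746.2 W/m²; the top layer radiates at T_e = 338.7 K.
For an N-layer opaque stack, T_s⁴ = (N+1)T_e⁴, hence T_s = (4)^(1/4)×338.7 K = 479.0 K.

479 kelvin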